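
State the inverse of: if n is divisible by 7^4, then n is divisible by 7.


The inverse of (P → Q) is (¬P → ¬Q). It is equivalent to the converse, not to the original.
Here P = 'n is divisible by 7^4' and Q = 'n is divisible by 7'.

If not (n is divisible by 7^4), then not (n is divisible by 7).


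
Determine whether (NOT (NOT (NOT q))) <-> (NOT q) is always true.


Build the truth table over {q}:
q | φ
-----
F | T
T | T
Every row evaluates to true.

Yes, it is a tautology.


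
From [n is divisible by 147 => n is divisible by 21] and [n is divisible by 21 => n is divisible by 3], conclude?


Hypothetical syllogism: from (P → Q) and (Q → R), infer (P → R).
Chain the two implications through the shared middle term 'n is divisible by 21'.

n is divisible by 147 => n is divisible by 3


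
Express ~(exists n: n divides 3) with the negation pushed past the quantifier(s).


¬(forall x: φ) = exists x: ¬φ, and ¬(exists x: φ) = forall x: ¬φ.
Apply to the existential statement.

forall n: ~(n divides 3)


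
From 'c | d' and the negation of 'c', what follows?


Disjunctive syllogism: from (P ∨ Q) and ¬P, infer Q.
One disjunct, 'c', is ruled out; the other must hold.

d


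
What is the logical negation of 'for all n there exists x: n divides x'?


Negation flips each quantifier (∀↔∃) and negates the inner predicate.
¬(for all n there exists x: φ) = there exists n for all x: ¬φ.

there exists n for all x: NOT(n divides x)


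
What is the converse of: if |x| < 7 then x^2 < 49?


The converse of (P → Q) is (Q → P). It is not in general equivalent to the original.
Here P = '|x| < 7' and Q = 'x^2 < 49'.

If x^2 < 49, then |x| < 7.


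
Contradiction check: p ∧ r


Truth table over {p, r}:
p | r | φ
---------
F | F | F
T | F | F
F | T | F
T | T | T
Satisfying assignment at row 4: p=T, r=T gives T.

No, it is not a contradiction.


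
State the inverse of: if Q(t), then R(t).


The inverse of (P → Q) is (¬P → ¬Q). It is equivalent to the converse, not to the original.
Here P = 'Q(t)' and Q = 'R(t)'.

If not (Q(t)), then not (R(t)).


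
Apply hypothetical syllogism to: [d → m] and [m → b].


Hypothetical syllogism: from (P → Q) and (Q → R), infer (P → R).
Chain the two implications through the shared middle term 'm'.

d → b


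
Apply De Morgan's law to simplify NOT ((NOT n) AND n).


De Morgan: the negation of a conjunction is the disjunction of the negations.
Distribute NOT across AND, flipping it to OR, and negate each literal.

n OR (NOT n)


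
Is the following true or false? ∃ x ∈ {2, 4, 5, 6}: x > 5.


Evaluate the predicate on each element: 2:F, 4:F, 5:F, 6:T.
Witness x = 6 satisfies the predicate.

T


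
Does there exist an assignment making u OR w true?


Search for a satisfying assignment over {u, w}.
Try u=T, w=F: the formula evaluates to T.
A satisfying assignment exists.

Satisfiable.


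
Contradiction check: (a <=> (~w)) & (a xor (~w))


Truth table over {a, w}:
a | w | φ
---------
False | False | False
True | False | False
False | True | False
True | True | False
Every row is false.

Yes, it is a contradiction.


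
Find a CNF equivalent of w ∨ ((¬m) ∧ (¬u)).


Step 1: Distribute ∨ over ∧: w ∨ ((¬m) ∧ (¬u)) = (w ∨ (¬m)) ∧ (w ∨ (¬u)).

(w ∨ (¬m)) ∧ (w ∨ (¬u))


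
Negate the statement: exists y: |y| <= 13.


¬(forall x: φ) = exists x: ¬φ, and ¬(exists x: φ) = forall x: ¬φ.
Apply to the existential statement.

forall y: ~(|y| <= 13)


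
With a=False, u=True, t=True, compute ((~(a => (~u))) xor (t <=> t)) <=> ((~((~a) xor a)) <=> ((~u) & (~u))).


Substitute a=False, u=True, t=True:
… (earlier sub-steps elided)
t <=> t = True <=> True = True
(~(a => (~u))) xor (t <=> t) = False xor True = True
~a = True
(~a) xor a = True xor False = True
~((~a) xor a) = False
~u = False
~u = False
(~u) & (~u) = False & False = False
(~((~a) xor a)) <=> ((~u) & (~u)) = False <=> False = True
((~(a => (~u))) xor (t <=> t)) <=> ((~((~a) xor a)) <=> ((~u) & (~u))) = True <=> True = True

True


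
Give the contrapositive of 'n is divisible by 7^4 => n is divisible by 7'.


The contrapositive of (P → Q) is (¬Q → ¬P); it is logically equivalent to the original.
Here P = 'n is divisible by 7^4' and Q = 'n is divisible by 7'.

If not (n is divisible by 7), then not (n is divisible by 7^4).


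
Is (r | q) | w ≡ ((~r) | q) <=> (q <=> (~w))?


Compare truth tables:
q | r | w | φ | ψ
-----------------
False | False | False | False | False
True | False | False | True | True
False | True | False | True | True
True | True | False | True | True
False | False | True | True | True
True | False | True | True | False
False | True | True | True | False
True | True | True | True | False
They differ at row 6 (q=True, r=False, w=True): φ=True but ψ=False.

No, they are not logically equivalent.


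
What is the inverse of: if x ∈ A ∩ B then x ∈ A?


The inverse of (P → Q) is (¬P → ¬Q). It is equivalent to the converse, not to the original.
Here P = 'x ∈ A ∩ B' and Q = 'x ∈ A'.

If not (x ∈ A ∩ B), then not (x ∈ A).


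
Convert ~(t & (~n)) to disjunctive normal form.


Step 1: Apply De Morgan: ¬(t ∧ (¬n)) = ¬t ∨ ¬(¬n).
Step 2: Eliminate any double negations (¬¬X = X).

(~t) | n


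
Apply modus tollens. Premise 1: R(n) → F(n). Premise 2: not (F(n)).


Modus tollens: from (P → Q) and ¬Q, infer ¬P.
Q = 'F(n)' is denied; since P → Q, P must also fail.

Not (R(n)).


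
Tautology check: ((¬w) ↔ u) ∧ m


Build the truth table over {m, u, w}:
m | u | w | φ
-------------
F | F | F | F
T | F | F | F
F | T | F | F
T | T | F | T
F | F | T | F
T | F | T | T
F | T | T | F
T | T | T | F
Counterexample at row 1: with m=F, u=F, w=F, the formula is F.

No, it is not a tautology.


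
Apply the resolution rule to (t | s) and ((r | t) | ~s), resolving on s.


The clauses contain complementary literals s and ~s.
Resolution eliminates this pair and disjoins the remaining literals (merging duplicates).

(t | r)


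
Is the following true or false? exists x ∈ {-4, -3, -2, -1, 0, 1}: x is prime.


Evaluate the predicate on each element: -4:False, -3:False, -2:False, -1:False, 0:False, 1:False.
No element satisfies the predicate.

False


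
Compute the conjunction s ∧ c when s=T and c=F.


Conjunction is true only when both operands are true.
Substitute: s=T, c=F.
T ∧ F evaluates to F.

F


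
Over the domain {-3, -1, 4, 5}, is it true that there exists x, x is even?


Evaluate the predicate on each element: -3:F, -1:F, 4:T, 5:F.
Witness x = 4 satisfies the predicate.

T


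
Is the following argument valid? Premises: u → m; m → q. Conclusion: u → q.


This matches the form of hypothetical syllogism: the conclusion follows in every model of the premises.

Valid.


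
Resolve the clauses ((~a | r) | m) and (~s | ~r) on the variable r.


The clauses contain complementary literals r and ~r.
Resolution eliminates this pair and disjoins the remaining literals (merging duplicates).

((m | ~a) | ~s)


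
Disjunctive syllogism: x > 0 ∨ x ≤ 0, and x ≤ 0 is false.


Disjunctive syllogism: from (P ∨ Q) and ¬P, infer Q.
One disjunct, 'x ≤ 0', is ruled out; the other must hold.

x > 0


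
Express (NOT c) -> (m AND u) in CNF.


Step 1: Rewrite (¬c) → (m ∧ u) as ¬(¬c) ∨ (m ∧ u).
Step 2: Distribute ∨ over ∧.
Step 3: Eliminate any double negations (¬¬X = X).

(c OR m) AND (c OR u)


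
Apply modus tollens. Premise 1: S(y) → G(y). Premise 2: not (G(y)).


Modus tollens: from (P → Q) and ¬Q, infer ¬P.
Q = 'G(y)' is denied; since P → Q, P must also fail.

Not (S(y)).


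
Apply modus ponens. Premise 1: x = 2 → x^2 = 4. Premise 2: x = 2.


Modus ponens: from (P → Q) and P, infer Q.
P = 'x = 2' is asserted, and P → Q holds, so Q follows.

x^2 = 4.


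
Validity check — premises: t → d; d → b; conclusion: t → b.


This matches the form of hypothetical syllogism: the conclusion follows in every model of the premises.

Valid.


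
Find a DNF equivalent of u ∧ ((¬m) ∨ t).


Step 1: Distribute ∧ over ∨: u ∧ ((¬m) ∨ t) = (u ∧ (¬m)) ∨ (u ∧ t).

(u ∧ (¬m)) ∨ (u ∧ t)


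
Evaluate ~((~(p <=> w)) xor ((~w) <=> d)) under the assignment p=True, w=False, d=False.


Substitute p=True, w=False, d=False:
p <=> w = True <=> False = False
~(p <=> w) = True
~w = True
(~w) <=> d = True <=> False = False
(~(p <=> w)) xor ((~w) <=> d) = True xor False = True
~((~(p <=> w)) xor ((~w) <=> d)) = False

False


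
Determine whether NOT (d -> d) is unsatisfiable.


Truth table over {d}:
d | φ
-----
F | F
T | F
Every row is false.

Yes, it is a contradiction.


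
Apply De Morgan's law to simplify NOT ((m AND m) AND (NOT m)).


De Morgan: the negation of a conjunction is the disjunction of the negations.
Distribute NOT across AND, flipping it to OR, and negate each literal.

((NOT m) OR (NOT m)) OR m


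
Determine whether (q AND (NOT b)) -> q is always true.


Build the truth table over {b, q}:
b | q | φ
---------
F | F | T
T | F | T
F | T | T
T | T | T
Every row evaluates to true.

Yes, it is a tautology.


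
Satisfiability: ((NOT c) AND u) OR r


Search for a satisfying assignment over {c, r, u}.
Try c=F, r=T, u=F: the formula evaluates to T.
A satisfying assignment exists.

Satisfiable.


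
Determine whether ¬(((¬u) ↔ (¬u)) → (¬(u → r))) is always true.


Build the truth table over {r, u}:
r | u | φ
---------
F | F | T
T | F | T
F | T | F
T | T | T
Counterexample at row 3: with r=F, u=T, the formula is F.

No, it is not a tautology.


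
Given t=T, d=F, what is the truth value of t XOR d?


Exclusive or is true when exactly one operand is true.
Substitute: t=T, d=F.
T XOR F evaluates to T.

T


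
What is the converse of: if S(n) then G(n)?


The converse of (P → Q) is (Q → P). It is not in general equivalent to the original.
Here P = 'S(n)' and Q = 'G(n)'.

If G(n), then S(n).


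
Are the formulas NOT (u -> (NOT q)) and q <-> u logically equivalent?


Compare truth tables:
q | u | φ | ψ
-------------
F | F | F | T
T | F | F | F
F | T | F | F
T | T | T | T
They differ at row 1 (q=F, u=F): φ=F but ψ=T.

No, they are not logically equivalent.


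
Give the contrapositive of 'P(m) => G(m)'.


The contrapositive of (P → Q) is (¬Q → ¬P); it is logically equivalent to the original.
Here P = 'P(m)' and Q = 'G(m)'.

If not (G(m)), then not (P(m)).


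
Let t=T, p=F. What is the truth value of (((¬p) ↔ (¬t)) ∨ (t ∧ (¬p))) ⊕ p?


Substitute t=T, p=F:
¬p = T
¬t = F
(¬p) ↔ (¬t) = T ↔ F = F
¬p = T
t ∧ (¬p) = T ∧ T = T
((¬p) ↔ (¬t)) ∨ (t ∧ (¬p)) = F ∨ T = T
(((¬p) ↔ (¬t)) ∨ (t ∧ (¬p))) ⊕ p = T ⊕ F = T

T


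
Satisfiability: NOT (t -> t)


Check all 2 assignments over {t}:
t | φ
-----
F | F
T | F
No assignment makes the formula true.

Unsatisfiable.


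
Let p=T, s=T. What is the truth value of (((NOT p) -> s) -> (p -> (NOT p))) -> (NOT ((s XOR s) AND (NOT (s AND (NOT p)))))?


Substitute p=T, s=T:
… (earlier sub-steps elided)
NOT p = F
p -> (NOT p) = T -> F = F
((NOT p) -> s) -> (p -> (NOT p)) = T -> F = F
s XOR s = T XOR T = F
NOT p = F
s AND (NOT p) = T AND F = F
NOT (s AND (NOT p)) = T
(s XOR s) AND (NOT (s AND (NOT p))) = F AND T = F
NOT ((s XOR s) AND (NOT (s AND (NOT p)))) = T
(((NOT p) -> s) -> (p -> (NOT p))) -> (NOT ((s XOR s) AND (NOT (s AND (NOT p))))) = F -> T = T

T


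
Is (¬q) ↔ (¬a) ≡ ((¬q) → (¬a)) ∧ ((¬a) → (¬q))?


Compare truth tables:
a | q | φ | ψ
-------------
F | F | T | T
T | F | F | F
F | T | F | F
T | T | T | T
The columns φ and ψ agree on every row.

Yes, they are logically equivalent.


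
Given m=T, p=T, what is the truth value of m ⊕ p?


Exclusive or is true when exactly one operand is true.
Substitute: m=T, p=T.
T ⊕ T evaluates to F.

F


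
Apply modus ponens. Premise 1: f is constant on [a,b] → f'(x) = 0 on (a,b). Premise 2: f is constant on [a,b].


Modus ponens: from (P → Q) and P, infer Q.
P = 'f is constant on [a,b]' is asserted, and P → Q holds, so Q follows.

f'(x) = 0 on (a,b).


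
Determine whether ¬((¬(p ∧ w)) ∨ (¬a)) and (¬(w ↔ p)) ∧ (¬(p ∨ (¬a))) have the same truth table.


Compare truth tables:
a | p | w | φ | ψ
-----------------
F | F | F | F | F
T | F | F | F | F
F | T | F | F | F
T | T | F | F | F
F | F | T | F | F
T | F | T | F | T
F | T | T | F | F
T | T | T | T | F
They differ at row 6 (a=T, p=F, w=T): φ=F but ψ=T.

No, they are not logically equivalent.


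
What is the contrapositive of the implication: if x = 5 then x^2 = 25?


The contrapositive of (P → Q) is (¬Q → ¬P); it is logically equivalent to the original.
Here P = 'x = 5' and Q = 'x^2 = 25'.

If not (x^2 = 25), then not (x = 5).


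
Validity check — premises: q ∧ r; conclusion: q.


This matches the form of conjunction elimination: the conclusion follows in every model of the premises.

Valid.


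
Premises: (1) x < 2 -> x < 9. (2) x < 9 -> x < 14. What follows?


Hypothetical syllogism: from (P → Q) and (Q → R), infer (P → R).
Chain the two implications through the shared middle term 'x < 9'.

x < 2 -> x < 14


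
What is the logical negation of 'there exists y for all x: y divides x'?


Negation flips each quantifier (∀↔∃) and negates the inner predicate.
¬(there exists y for all x: φ) = for all y there exists x: ¬φ.

for all y there exists x: NOT(y divides x)


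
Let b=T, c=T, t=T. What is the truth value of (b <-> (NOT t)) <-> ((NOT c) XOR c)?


Substitute b=T, c=T, t=T:
NOT t = F
b <-> (NOT t) = T <-> F = F
NOT c = F
(NOT c) XOR c = F XOR T = T
(b <-> (NOT t)) <-> ((NOT c) XOR c) = F <-> T = F

F


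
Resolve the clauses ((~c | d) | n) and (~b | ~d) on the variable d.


The clauses contain complementary literals d and ~d.
Resolution eliminates this pair and disjoins the remaining literals (merging duplicates).

((~c | n) | ~b)


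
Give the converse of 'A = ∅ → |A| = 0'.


The converse of (P → Q) is (Q → P). It is not in general equivalent to the original.
Here P = 'A = ∅' and Q = '|A| = 0'.

If |A| = 0, then A = ∅.


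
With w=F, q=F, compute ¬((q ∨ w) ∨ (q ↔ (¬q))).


Substitute w=F, q=F:
q ∨ w = F ∨ F = F
¬q = T
q ↔ (¬q) = F ↔ T = F
(q ∨ w) ∨ (q ↔ (¬q)) = F ∨ F = F
¬((q ∨ w) ∨ (q ↔ (¬q))) = T

T


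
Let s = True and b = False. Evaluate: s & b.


Conjunction is true only when both operands are true.
Substitute: s=True, b=False.
True & False evaluates to False.

False


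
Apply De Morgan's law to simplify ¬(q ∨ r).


De Morgan: the negation of a disjunction is the conjunction of the negations.
Distribute ¬ across ∨, flipping it to ∧, and negate each literal.

(¬q) ∧ (¬r)


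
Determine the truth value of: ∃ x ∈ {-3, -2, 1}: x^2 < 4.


Evaluate the predicate on each element: -3:F, -2:F, 1:T.
Witness x = 1 satisfies the predicate.

T


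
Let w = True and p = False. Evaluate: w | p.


Disjunction is false only when both operands are false.
Substitute: w=True, p=False.
True | False evaluates to True.

True


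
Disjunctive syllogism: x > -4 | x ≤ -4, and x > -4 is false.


Disjunctive syllogism: from (P ∨ Q) and ¬P, infer Q.
One disjunct, 'x > -4', is ruled out; the other must hold.

x ≤ -4


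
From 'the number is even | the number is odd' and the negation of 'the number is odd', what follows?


Disjunctive syllogism: from (P ∨ Q) and ¬P, infer Q.
One disjunct, 'the number is odd', is ruled out; the other must hold.

the number is even


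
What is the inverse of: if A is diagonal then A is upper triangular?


The inverse of (P → Q) is (¬P → ¬Q). It is equivalent to the converse, not to the original.
Here P = 'A is diagonal' and Q = 'A is upper triangular'.

If not (A is diagonal), then not (A is upper triangular).


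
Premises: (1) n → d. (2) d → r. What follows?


Hypothetical syllogism: from (P → Q) and (Q → R), infer (P → R).
Chain the two implications through the shared middle term 'd'.

n → r


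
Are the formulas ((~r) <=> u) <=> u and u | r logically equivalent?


Compare truth tables:
r | u | φ | ψ
-------------
False | False | True | False
True | False | False | True
False | True | True | True
True | True | False | True
They differ at row 1 (r=False, u=False): φ=True but ψ=False.

No, they are not logically equivalent.


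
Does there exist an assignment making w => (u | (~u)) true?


Search for a satisfying assignment over {u, w}.
Try u=False, w=False: the formula evaluates to True.
A satisfying assignment exists.

Satisfiable.


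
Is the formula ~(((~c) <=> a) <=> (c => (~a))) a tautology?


Build the truth table over {a, c}:
a | c | φ
---------
False | False | True
True | False | False
False | True | False
True | True | False
Counterexample at row 2: with a=True, c=False, the formula is False.

No, it is not a tautology.


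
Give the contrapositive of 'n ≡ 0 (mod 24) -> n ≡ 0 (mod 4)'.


The contrapositive of (P → Q) is (¬Q → ¬P); it is logically equivalent to the original.
Here P = 'n ≡ 0 (mod 24)' and Q = 'n ≡ 0 (mod 4)'.

If not (n ≡ 0 (mod 4)), then not (n ≡ 0 (mod 24)).


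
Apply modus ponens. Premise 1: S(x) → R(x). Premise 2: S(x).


Modus ponens: from (P → Q) and P, infer Q.
P = 'S(x)' is asserted, and P → Q holds, so Q follows.

R(x).


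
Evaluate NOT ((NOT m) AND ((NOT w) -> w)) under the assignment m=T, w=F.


Substitute m=T, w=F:
NOT m = F
NOT w = T
(NOT w) -> w = T -> F = F
(NOT m) AND ((NOT w) -> w) = F AND F = F
NOT ((NOT m) AND ((NOT w) -> w)) = T

T


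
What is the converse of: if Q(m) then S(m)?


The converse of (P → Q) is (Q → P). It is not in general equivalent to the original.
Here P = 'Q(m)' and Q = 'S(m)'.

If S(m), then Q(m).


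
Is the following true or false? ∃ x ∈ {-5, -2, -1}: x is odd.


Evaluate the predicate on each element: -5:T, -2:F, -1:T.
Witness x = -5 satisfies the predicate.

T


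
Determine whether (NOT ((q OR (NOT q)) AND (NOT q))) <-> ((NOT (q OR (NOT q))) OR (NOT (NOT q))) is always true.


Build the truth table over {q}:
q | φ
-----
F | T
T | T
Every row evaluates to true.

Yes, it is a tautology.


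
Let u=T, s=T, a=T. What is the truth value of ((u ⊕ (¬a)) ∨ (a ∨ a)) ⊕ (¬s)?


Substitute u=T, s=T, a=T:
¬a = F
u ⊕ (¬a) = T ⊕ F = T
a ∨ a = T ∨ T = T
(u ⊕ (¬a)) ∨ (a ∨ a) = T ∨ T = T
¬s = F
((u ⊕ (¬a)) ∨ (a ∨ a)) ⊕ (¬s) = T ⊕ F = T

T


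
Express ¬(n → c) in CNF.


Step 1: Rewrite n → c as ¬n ∨ c.
Step 2: Negate: ¬(¬n ∨ c) = n ∧ ¬c (De Morgan + double negation).

n ∧ (¬c)


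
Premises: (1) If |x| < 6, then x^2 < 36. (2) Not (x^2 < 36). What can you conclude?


Modus tollens: from (P → Q) and ¬Q, infer ¬P.
Q = 'x^2 < 36' is denied; since P → Q, P must also fail.

Not (|x| < 6).


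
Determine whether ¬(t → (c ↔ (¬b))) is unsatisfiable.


Truth table over {b, c, t}:
b | c | t | φ
-------------
F | F | F | F
T | F | F | F
F | T | F | F
T | T | F | F
F | F | T | T
T | F | T | F
F | T | T | F
T | T | T | T
Satisfying assignment at row 5: b=F, c=F, t=T gives T.

No, it is not a contradiction.


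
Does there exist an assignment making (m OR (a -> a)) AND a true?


Search for a satisfying assignment over {a, m}.
Try a=T, m=F: the formula evaluates to T.
A satisfying assignment exists.

Satisfiable.


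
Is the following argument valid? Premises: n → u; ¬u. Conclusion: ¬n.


This matches the form of modus tollens: the conclusion follows in every model of the premises.

Valid.


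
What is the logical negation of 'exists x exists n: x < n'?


Negation flips each quantifier (∀↔∃) and negates the inner predicate.
¬(exists x exists n: φ) = forall x forall n: ¬φ.

forall x forall n: ~(x < n)


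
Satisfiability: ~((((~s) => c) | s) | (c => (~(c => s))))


Check all 4 assignments over {c, s}:
c | s | φ
---------
False | False | False
True | False | False
False | True | False
True | True | False
No assignment makes the formula true.

Unsatisfiable.


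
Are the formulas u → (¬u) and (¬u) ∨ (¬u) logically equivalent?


Compare truth tables:
u | φ | ψ
---------
F | T | T
T | F | F
The columns φ and ψ agree on every row.

Yes, they are logically equivalent.


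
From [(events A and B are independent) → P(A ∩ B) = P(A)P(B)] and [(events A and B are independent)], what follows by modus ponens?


Modus ponens: from (P → Q) and P, infer Q.
P = '(events A and B are independent)' is asserted, and P → Q holds, so Q follows.

P(A ∩ B) = P(A)P(B).


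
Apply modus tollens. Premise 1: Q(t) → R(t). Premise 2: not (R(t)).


Modus tollens: from (P → Q) and ¬Q, infer ¬P.
Q = 'R(t)' is denied; since P → Q, P must also fail.

Not (Q(t)).


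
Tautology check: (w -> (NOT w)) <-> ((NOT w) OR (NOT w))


Build the truth table over {w}:
w | φ
-----
F | T
T | T
Every row evaluates to true.

Yes, it is a tautology.


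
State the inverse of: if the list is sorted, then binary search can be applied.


The inverse of (P → Q) is (¬P → ¬Q). It is equivalent to the converse, not to the original.
Here P = 'the list is sorted' and Q = 'binary search can be applied'.

If not (the list is sorted), then not (binary search can be applied).


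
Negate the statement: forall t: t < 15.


¬(forall x: φ) = exists x: ¬φ, and ¬(exists x: φ) = forall x: ¬φ.
Apply to the universal statement.

exists t: ~(t < 15)


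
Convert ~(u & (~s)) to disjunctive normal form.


Step 1: Apply De Morgan: ¬(u ∧ (¬s)) = ¬u ∨ ¬(¬s).
Step 2: Eliminate any double negations (¬¬X = X).

(~u) | s


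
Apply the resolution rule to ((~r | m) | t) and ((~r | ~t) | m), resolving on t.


The clauses contain complementary literals t and ~t.
Resolution eliminates this pair and disjoins the remaining literals (merging duplicates).

(m | ~r)


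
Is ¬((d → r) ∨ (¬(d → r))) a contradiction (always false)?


Truth table over {d, r}:
d | r | φ
---------
F | F | F
T | F | F
F | T | F
T | T | F
Every row is false.

Yes, it is a contradiction.


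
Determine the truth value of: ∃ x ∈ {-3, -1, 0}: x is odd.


Evaluate the predicate on each element: -3:T, -1:T, 0:F.
Witness x = -3 satisfies the predicate.

T


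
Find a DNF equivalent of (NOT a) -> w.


Step 1: Rewrite (¬a) → w as ¬(¬a) ∨ w.
Step 2: Eliminate any double negations (¬¬X = X).

a OR w


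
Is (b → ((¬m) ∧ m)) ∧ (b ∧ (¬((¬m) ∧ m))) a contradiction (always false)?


Truth table over {b, m}:
b | m | φ
---------
F | F | F
T | F | F
F | T | F
T | T | F
Every row is false.

Yes, it is a contradiction.


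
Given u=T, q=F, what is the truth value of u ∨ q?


Disjunction is false only when both operands are false.
Substitute: u=T, q=F.
T ∨ F evaluates to T.

T


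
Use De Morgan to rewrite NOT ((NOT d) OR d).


De Morgan: the negation of a disjunction is the conjunction of the negations.
Distribute NOT across OR, flipping it to AND, and negate each literal.

d AND (NOT d)


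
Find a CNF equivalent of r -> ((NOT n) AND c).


Step 1: Rewrite r → ((¬n) ∧ c) as ¬r ∨ ((¬n) ∧ c).
Step 2: Distribute ∨ over ∧.

((NOT r) OR (NOT n)) AND ((NOT r) OR c)


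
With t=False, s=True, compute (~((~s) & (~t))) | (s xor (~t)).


Substitute t=False, s=True:
~s = False
~t = True
(~s) & (~t) = False & True = False
~((~s) & (~t)) = True
~t = True
s xor (~t) = True xor True = False
(~((~s) & (~t))) | (s xor (~t)) = True | False = True

True


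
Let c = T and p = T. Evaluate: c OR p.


Disjunction is false only when both operands are false.
Substitute: c=T, p=T.
T OR T evaluates to T.

T


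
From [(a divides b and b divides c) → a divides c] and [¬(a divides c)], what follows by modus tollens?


Modus tollens: from (P → Q) and ¬Q, infer ¬P.
Q = 'a divides c' is denied; since P → Q, P must also fail.

Not ((a divides b and b divides c)).


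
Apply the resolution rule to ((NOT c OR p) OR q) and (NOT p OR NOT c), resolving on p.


The clauses contain complementary literals p and NOTp.
Resolution eliminates this pair and disjoins the remaining literals (merging duplicates).

(q OR NOT c)


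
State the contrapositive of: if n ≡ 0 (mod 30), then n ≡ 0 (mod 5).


The contrapositive of (P → Q) is (¬Q → ¬P); it is logically equivalent to the original.
Here P = 'n ≡ 0 (mod 30)' and Q = 'n ≡ 0 (mod 5)'.

If not (n ≡ 0 (mod 5)), then not (n ≡ 0 (mod 30)).


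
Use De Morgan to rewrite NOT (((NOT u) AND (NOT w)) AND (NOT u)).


De Morgan: the negation of a conjunction is the disjunction of the negations.
Distribute NOT across AND, flipping it to OR, and negate each literal.

(u OR w) OR u


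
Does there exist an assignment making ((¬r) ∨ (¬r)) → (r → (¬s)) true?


Search for a satisfying assignment over {r, s}.
Try r=F, s=F: the formula evaluates to T.
A satisfying assignment exists.

Satisfiable.


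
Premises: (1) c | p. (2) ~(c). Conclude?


Disjunctive syllogism: from (P ∨ Q) and ¬P, infer Q.
One disjunct, 'c', is ruled out; the other must hold.

p


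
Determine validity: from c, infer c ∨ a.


This matches the form of disjunction introduction: the conclusion follows in every model of the premises.

Valid.


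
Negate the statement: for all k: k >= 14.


¬(for all x: φ) = there exists x: ¬φ, and ¬(there exists x: φ) = for all x: ¬φ.
Apply to the universal statement.

there exists k: NOT(k >= 14)


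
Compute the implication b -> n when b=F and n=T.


Implication is false only when antecedent is true and consequent is false.
Substitute: b=F, n=T.
F -> T evaluates to T.

T


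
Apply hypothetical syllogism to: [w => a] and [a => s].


Hypothetical syllogism: from (P → Q) and (Q → R), infer (P → R).
Chain the two implications through the shared middle term 'a'.

w => s


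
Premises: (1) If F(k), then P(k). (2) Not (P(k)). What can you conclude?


Modus tollens: from (P → Q) and ¬Q, infer ¬P.
Q = 'P(k)' is denied; since P → Q, P must also fail.

Not (F(k)).


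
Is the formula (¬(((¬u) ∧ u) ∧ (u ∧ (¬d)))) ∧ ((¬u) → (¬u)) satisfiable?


Search for a satisfying assignment over {d, u}.
Try d=F, u=F: the formula evaluates to T.
A satisfying assignment exists.

Satisfiable.


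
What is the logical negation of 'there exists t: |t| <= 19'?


¬(for all x: φ) = there exists x: ¬φ, and ¬(there exists x: φ) = for all x: ¬φ.
Apply to the existential statement.

for all t: NOT(|t| <= 19)


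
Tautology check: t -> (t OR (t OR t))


Build the truth table over {t}:
t | φ
-----
F | T
T | T
Every row evaluates to true.

Yes, it is a tautology.


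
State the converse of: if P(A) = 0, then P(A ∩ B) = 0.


The converse of (P → Q) is (Q → P). It is not in general equivalent to the original.
Here P = 'P(A) = 0' and Q = 'P(A ∩ B) = 0'.

If P(A ∩ B) = 0, then P(A) = 0.


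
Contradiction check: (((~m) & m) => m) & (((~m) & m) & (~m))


Truth table over {m}:
m | φ
-----
False | False
True | False
Every row is false.

Yes, it is a contradiction.


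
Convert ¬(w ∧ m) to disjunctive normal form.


Step 1: Apply De Morgan: ¬(w ∧ m) = ¬w ∨ ¬m.

(¬w) ∨ (¬m)


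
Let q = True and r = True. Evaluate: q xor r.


Exclusive or is true when exactly one operand is true.
Substitute: q=True, r=True.
True xor True evaluates to False.

False


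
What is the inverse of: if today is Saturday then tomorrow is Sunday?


The inverse of (P → Q) is (¬P → ¬Q). It is equivalent to the converse, not to the original.
Here P = 'today is Saturday' and Q = 'tomorrow is Sunday'.

If not (today is Saturday), then not (tomorrow is Sunday).


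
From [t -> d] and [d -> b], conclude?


Hypothetical syllogism: from (P → Q) and (Q → R), infer (P → R).
Chain the two implications through the shared middle term 'd'.

t -> b


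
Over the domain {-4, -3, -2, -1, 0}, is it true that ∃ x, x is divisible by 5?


Evaluate the predicate on each element: -4:F, -3:F, -2:F, -1:F, 0:T.
Witness x = 0 satisfies the predicate.

T


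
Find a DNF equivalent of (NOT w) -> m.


Step 1: Rewrite (¬w) → m as ¬(¬w) ∨ m.
Step 2: Eliminate any double negations (¬¬X = X).

w OR m


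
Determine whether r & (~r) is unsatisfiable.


Truth table over {r}:
r | φ
-----
False | False
True | False
Every row is false.

Yes, it is a contradiction.


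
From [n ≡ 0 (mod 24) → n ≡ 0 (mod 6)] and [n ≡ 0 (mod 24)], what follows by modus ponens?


Modus ponens: from (P → Q) and P, infer Q.
P = 'n ≡ 0 (mod 24)' is asserted, and P → Q holds, so Q follows.

n ≡ 0 (mod 6).


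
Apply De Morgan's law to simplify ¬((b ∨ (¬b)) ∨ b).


De Morgan: the negation of a disjunction is the conjunction of the negations.
Distribute ¬ across ∨, flipping it to ∧, and negate each literal.

((¬b) ∧ b) ∧ (¬b)


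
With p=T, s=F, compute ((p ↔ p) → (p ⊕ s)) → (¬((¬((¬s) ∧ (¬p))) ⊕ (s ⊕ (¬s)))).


Substitute p=T, s=F:
… (earlier sub-steps elided)
(p ↔ p) → (p ⊕ s) = T → T = T
¬s = T
¬p = F
(¬s) ∧ (¬p) = T ∧ F = F
¬((¬s) ∧ (¬p)) = T
¬s = T
s ⊕ (¬s) = F ⊕ T = T
(¬((¬s) ∧ (¬p))) ⊕ (s ⊕ (¬s)) = T ⊕ T = F
¬((¬((¬s) ∧ (¬p))) ⊕ (s ⊕ (¬s))) = T
((p ↔ p) → (p ⊕ s)) → (¬((¬((¬s) ∧ (¬p))) ⊕ (s ⊕ (¬s)))) = T → T = T

T


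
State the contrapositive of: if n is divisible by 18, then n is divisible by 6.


The contrapositive of (P → Q) is (¬Q → ¬P); it is logically equivalent to the original.
Here P = 'n is divisible by 18' and Q = 'n is divisible by 6'.

If not (n is divisible by 6), then not (n is divisible by 18).


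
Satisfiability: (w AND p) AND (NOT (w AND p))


Check all 4 assignments over {p, w}:
p | w | φ
---------
F | F | F
T | F | F
F | T | F
T | T | F
No assignment makes the formula true.

Unsatisfiable.


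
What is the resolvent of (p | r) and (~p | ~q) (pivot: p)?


The clauses contain complementary literals p and ~p.
Resolution eliminates this pair and disjoins the remaining literals (merging duplicates).

(r | ~q)


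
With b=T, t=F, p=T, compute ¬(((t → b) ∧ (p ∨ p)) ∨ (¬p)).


Substitute b=T, t=F, p=T:
t → b = F → T = T
p ∨ p = T ∨ T = T
(t → b) ∧ (p ∨ p) = T ∧ T = T
¬p = F
((t → b) ∧ (p ∨ p)) ∨ (¬p) = T ∨ F = T
¬(((t → b) ∧ (p ∨ p)) ∨ (¬p)) = F

F


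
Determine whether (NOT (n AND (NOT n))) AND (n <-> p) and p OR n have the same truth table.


Compare truth tables:
n | p | φ | ψ
-------------
F | F | T | F
T | F | F | T
F | T | F | T
T | T | T | T
They differ at row 1 (n=F, p=F): φ=T but ψ=F.

No, they are not logically equivalent.


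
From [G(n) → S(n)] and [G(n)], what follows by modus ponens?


Modus ponens: from (P → Q) and P, infer Q.
P = 'G(n)' is asserted, and P → Q holds, so Q follows.

S(n).


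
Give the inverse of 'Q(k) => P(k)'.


The inverse of (P → Q) is (¬P → ¬Q). It is equivalent to the converse, not to the original.
Here P = 'Q(k)' and Q = 'P(k)'.

If not (Q(k)), then not (P(k)).


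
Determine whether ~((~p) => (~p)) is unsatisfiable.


Truth table over {p}:
p | φ
-----
False | False
True | False
Every row is false.

Yes, it is a contradiction.


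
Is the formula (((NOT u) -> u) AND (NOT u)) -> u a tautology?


Build the truth table over {u}:
u | φ
-----
F | T
T | T
Every row evaluates to true.

Yes, it is a tautology.


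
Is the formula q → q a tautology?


Build the truth table over {q}:
q | φ
-----
F | T
T | T
Every row evaluates to true.

Yes, it is a tautology.


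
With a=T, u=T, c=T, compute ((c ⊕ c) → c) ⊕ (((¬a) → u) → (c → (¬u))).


Substitute a=T, u=T, c=T:
c ⊕ c = T ⊕ T = F
(c ⊕ c) → c = F → T = T
¬a = F
(¬a) → u = F → T = T
¬u = F
c → (¬u) = T → F = F
((¬a) → u) → (c → (¬u)) = T → F = F
((c ⊕ c) → c) ⊕ (((¬a) → u) → (c → (¬u))) = T ⊕ F = T

T


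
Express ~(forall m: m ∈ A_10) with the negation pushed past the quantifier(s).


¬(forall x: φ) = exists x: ¬φ, and ¬(exists x: φ) = forall x: ¬φ.
Apply to the universal statement.

exists m: ~(m ∈ A_10)


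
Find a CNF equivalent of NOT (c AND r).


Step 1: Apply De Morgan: ¬(c ∧ r) = ¬c ∨ ¬r.

(NOT c) OR (NOT r)


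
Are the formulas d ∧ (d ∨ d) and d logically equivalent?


Compare truth tables:
d | φ | ψ
---------
F | F | F
T | T | T
The columns φ and ψ agree on every row.

Yes, they are logically equivalent.


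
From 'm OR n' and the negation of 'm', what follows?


Disjunctive syllogism: from (P ∨ Q) and ¬P, infer Q.
One disjunct, 'm', is ruled out; the other must hold.

n


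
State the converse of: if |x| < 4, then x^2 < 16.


The converse of (P → Q) is (Q → P). It is not in general equivalent to the original.
Here P = '|x| < 4' and Q = 'x^2 < 16'.

If x^2 < 16, then |x| < 4.


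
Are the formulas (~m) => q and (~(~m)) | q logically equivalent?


Compare truth tables:
m | q | φ | ψ
-------------
False | False | False | False
True | False | True | True
False | True | True | True
True | True | True | True
The columns φ and ψ agree on every row.

Yes, they are logically equivalent.


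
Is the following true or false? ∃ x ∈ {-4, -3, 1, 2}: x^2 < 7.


Evaluate the predicate on each element: -4:F, -3:F, 1:T, 2:T.
Witness x = 1 satisfies the predicate.

T


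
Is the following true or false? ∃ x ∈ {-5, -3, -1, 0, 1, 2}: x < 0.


Evaluate the predicate on each element: -5:T, -3:T, -1:T, 0:F, 1:F, 2:F.
Witness x = -5 satisfies the predicate.

T


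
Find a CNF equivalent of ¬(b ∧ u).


Step 1: Apply De Morgan: ¬(b ∧ u) = ¬b ∨ ¬u.

(¬b) ∨ (¬u)


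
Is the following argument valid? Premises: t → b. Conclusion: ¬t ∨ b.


This matches the form of material implication: the conclusion follows in every model of the premises.

Valid.


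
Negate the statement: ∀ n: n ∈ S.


¬(∀ x: φ) = ∃ x: ¬φ, and ¬(∃ x: φ) = ∀ x: ¬φ.
Apply to the universal statement.

∃ n: ¬(n ∈ S)


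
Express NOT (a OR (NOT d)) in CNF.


Step 1: Apply De Morgan: ¬(a ∨ (¬d)) = ¬a ∧ ¬(¬d).
Step 2: Eliminate any double negations (¬¬X = X).

(NOT a) AND d


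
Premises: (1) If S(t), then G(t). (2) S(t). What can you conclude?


Modus ponens: from (P → Q) and P, infer Q.
P = 'S(t)' is asserted, and P → Q holds, so Q follows.

G(t).


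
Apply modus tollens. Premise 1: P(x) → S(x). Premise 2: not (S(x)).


Modus tollens: from (P → Q) and ¬Q, infer ¬P.
Q = 'S(x)' is denied; since P → Q, P must also fail.

Not (P(x)).


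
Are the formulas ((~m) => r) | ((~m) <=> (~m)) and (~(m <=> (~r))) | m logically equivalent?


Compare truth tables:
m | r | φ | ψ
-------------
False | False | True | True
True | False | True | True
False | True | True | False
True | True | True | True
They differ at row 3 (m=False, r=True): φ=True but ψ=False.

No, they are not logically equivalent.


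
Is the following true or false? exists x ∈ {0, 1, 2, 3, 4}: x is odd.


Evaluate the predicate on each element: 0:False, 1:True, 2:False, 3:True, 4:False.
Witness x = 1 satisfies the predicate.

True


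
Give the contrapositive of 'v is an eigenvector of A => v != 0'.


The contrapositive of (P → Q) is (¬Q → ¬P); it is logically equivalent to the original.
Here P = 'v is an eigenvector of A' and Q = 'v != 0'.

If not (v != 0), then not (v is an eigenvector of A).


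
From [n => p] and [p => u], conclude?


Hypothetical syllogism: from (P → Q) and (Q → R), infer (P → R).
Chain the two implications through the shared middle term 'p'.

n => u


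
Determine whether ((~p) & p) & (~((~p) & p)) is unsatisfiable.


Truth table over {p}:
p | φ
-----
False | False
True | False
Every row is false.

Yes, it is a contradiction.


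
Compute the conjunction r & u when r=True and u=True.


Conjunction is true only when both operands are true.
Substitute: r=True, u=True.
True & True evaluates to True.

True


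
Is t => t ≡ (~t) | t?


Compare truth tables:
t | φ | ψ
---------
False | True | True
True | True | True
The columns φ and ψ agree on every row.

Yes, they are logically equivalent.


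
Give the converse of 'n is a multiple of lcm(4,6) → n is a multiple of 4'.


The converse of (P → Q) is (Q → P). It is not in general equivalent to the original.
Here P = 'n is a multiple of lcm(4,6)' and Q = 'n is a multiple of 4'.

If n is a multiple of 4, then n is a multiple of lcm(4,6).


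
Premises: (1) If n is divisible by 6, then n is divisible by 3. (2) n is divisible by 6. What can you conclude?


Modus ponens: from (P → Q) and P, infer Q.
P = 'n is divisible by 6' is asserted, and P → Q holds, so Q follows.

n is divisible by 3.


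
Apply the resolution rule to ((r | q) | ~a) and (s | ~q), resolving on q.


The clauses contain complementary literals q and ~q.
Resolution eliminates this pair and disjoins the remaining literals (merging duplicates).

((~a | r) | s)


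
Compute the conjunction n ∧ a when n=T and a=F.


Conjunction is true only when both operands are true.
Substitute: n=T, a=F.
T ∧ F evaluates to F.

F


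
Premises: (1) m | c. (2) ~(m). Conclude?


Disjunctive syllogism: from (P ∨ Q) and ¬P, infer Q.
One disjunct, 'm', is ruled out; the other must hold.

c


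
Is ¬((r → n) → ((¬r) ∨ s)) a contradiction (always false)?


Truth table over {n, r, s}:
n | r | s | φ
-------------
F | F | F | F
T | F | F | F
F | T | F | F
T | T | F | T
F | F | T | F
T | F | T | F
F | T | T | F
T | T | T | F
Satisfying assignment at row 4: n=T, r=T, s=F gives T.

No, it is not a contradiction.


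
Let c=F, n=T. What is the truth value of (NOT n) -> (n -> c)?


Substitute c=F, n=T:
NOT n = F
n -> c = T -> F = F
(NOT n) -> (n -> c) = F -> F = T

T


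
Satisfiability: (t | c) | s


Search for a satisfying assignment over {c, s, t}.
Try c=True, s=False, t=False: the formula evaluates to True.
A satisfying assignment exists.

Satisfiable.


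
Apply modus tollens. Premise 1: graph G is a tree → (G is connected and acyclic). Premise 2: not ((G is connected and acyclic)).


Modus tollens: from (P → Q) and ¬Q, infer ¬P.
Q = '(G is connected and acyclic)' is denied; since P → Q, P must also fail.

Not (graph G is a tree).


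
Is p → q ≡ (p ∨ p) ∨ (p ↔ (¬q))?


Compare truth tables:
p | q | φ | ψ
-------------
F | F | T | F
T | F | F | T
F | T | T | T
T | T | T | T
They differ at row 1 (p=F, q=F): φ=T but ψ=F.

No, they are not logically equivalent.


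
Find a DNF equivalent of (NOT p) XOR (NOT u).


Step 1: (¬p) ⊕ (¬u) is true exactly when they disagree: ((¬p) ∧ ¬(¬u)) ∨ (¬(¬p) ∧ (¬u)).
Step 2: Eliminate any double negations (¬¬X = X).

((NOT p) AND u) OR (p AND (NOT u))


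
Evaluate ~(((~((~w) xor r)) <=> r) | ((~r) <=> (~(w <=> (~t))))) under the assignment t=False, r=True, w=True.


Substitute t=False, r=True, w=True:
… (earlier sub-steps elided)
(~w) xor r = False xor True = True
~((~w) xor r) = False
(~((~w) xor r)) <=> r = False <=> True = False
~r = False
~t = True
w <=> (~t) = True <=> True = True
~(w <=> (~t)) = False
(~r) <=> (~(w <=> (~t))) = False <=> False = True
((~((~w) xor r)) <=> r) | ((~r) <=> (~(w <=> (~t)))) = False | True = True
~(((~((~w) xor r)) <=> r) | ((~r) <=> (~(w <=> (~t))))) = False

False
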